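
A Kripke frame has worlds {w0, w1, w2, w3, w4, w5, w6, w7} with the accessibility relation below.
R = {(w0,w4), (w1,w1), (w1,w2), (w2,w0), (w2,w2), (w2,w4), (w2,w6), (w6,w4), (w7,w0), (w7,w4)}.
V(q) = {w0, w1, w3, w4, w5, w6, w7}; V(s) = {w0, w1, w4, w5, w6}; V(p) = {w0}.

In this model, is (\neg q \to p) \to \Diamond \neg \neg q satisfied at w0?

At w0: \neg q \to p is true, \Diamond \neg \neg q is true, so (\neg q \to p) \to \Diamond \neg \neg q is true.
  At w0: \Diamond \neg \neg q requires \neg \neg q at some successor in {w4}.
    \neg \neg q holds at w4, so \Diamond \neg \neg q is true at w0.

Yes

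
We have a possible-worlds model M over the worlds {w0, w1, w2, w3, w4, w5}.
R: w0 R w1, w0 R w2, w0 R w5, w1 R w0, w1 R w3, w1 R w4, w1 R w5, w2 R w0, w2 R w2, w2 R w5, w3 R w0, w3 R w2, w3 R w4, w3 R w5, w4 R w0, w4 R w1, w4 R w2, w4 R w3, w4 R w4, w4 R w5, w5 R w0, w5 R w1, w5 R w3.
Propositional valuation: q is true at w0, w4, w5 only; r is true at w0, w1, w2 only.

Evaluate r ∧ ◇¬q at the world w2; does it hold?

Yes

Recall that ◇ψ holds at a world iff ψ holds at some accessible world.
At w2: r is true, ◇¬q is true, so r ∧ ◇¬q is true.
  At w2: ◇¬q requires ¬q at some successor in {w0, w2, w5}.
    ¬q holds at w2, so ◇¬q is true at w2.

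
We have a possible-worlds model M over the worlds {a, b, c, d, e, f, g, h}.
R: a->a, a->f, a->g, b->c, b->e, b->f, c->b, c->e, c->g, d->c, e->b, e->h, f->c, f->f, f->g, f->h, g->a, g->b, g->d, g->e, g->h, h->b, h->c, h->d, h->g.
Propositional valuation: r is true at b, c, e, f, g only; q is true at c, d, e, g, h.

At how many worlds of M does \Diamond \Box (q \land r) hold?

2

Let φ = \Diamond \Box (q \land r). Evaluate φ at each world:
  a (successors {a, f, g}): φ is false.
  b (successors {c, e, f}): φ is false.
  c (successors {b, e, g}): φ is false.
  d (successors {c}): φ is false.
  e (successors {b, h}): φ is false.
  f (successors {c, f, g, h}): φ is false.
  g (successors {a, b, d, e, h}): φ is true.
  h (successors {b, c, d, g}): φ is true.
For instance, at e:
  At e: \Diamond \Box (q \land r) requires \Box (q \land r) at some successor in {b, h}.
    At b: \Box (q \land r) is false.
    At h: \Box (q \land r) is false.
  So \Diamond \Box (q \land r) is false at e.
Satisfying worlds: {g, h}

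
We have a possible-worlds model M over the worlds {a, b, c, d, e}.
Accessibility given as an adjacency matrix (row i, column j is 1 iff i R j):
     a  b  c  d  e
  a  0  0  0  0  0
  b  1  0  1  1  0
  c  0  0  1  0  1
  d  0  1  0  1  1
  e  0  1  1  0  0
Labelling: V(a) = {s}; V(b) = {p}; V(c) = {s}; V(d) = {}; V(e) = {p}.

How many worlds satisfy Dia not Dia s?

Let φ = Dia not Dia s. Evaluate φ at each world:
  a (successors ∅): φ is false.
  b (successors {a, c, d}): φ is true.
  c (successors {c, e}): φ is false.
  d (successors {b, d, e}): φ is true.
  e (successors {b, c}): φ is false.
For instance, at e:
  At e: Dia not Dia s requires not Dia s at some successor in {b, c}.
    At b: not Dia s is false.
    At c: not Dia s is false.
  So Dia not Dia s is false at e.
Satisfying worlds: {b, d}

2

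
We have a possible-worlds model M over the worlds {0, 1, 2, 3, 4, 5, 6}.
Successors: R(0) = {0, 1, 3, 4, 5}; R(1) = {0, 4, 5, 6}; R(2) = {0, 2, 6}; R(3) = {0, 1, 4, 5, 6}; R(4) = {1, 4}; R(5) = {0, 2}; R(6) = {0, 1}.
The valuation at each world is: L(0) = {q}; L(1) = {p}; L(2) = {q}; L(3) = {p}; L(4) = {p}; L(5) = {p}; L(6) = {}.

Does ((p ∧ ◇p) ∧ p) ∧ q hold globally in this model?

Let φ = ((p ∧ ◇p) ∧ p) ∧ q. Evaluate φ at each world:
  0 (successors {0, 1, 3, 4, 5}): φ is false.
  1 (successors {0, 4, 5, 6}): φ is false.
  2 (successors {0, 2, 6}): φ is false.
  3 (successors {0, 1, 4, 5, 6}): φ is false.
  4 (successors {1, 4}): φ is false.
  5 (successors {0, 2}): φ is false.
  6 (successors {0, 1}): φ is false.
Detail at 0 (counterexample):
  At 0: (p ∧ ◇p) ∧ p is false, q is true, so ((p ∧ ◇p) ∧ p) ∧ q is false.
    At 0: p ∧ ◇p is false, p is false, so (p ∧ ◇p) ∧ p is false.
      At 0: p is false, ◇p is true, so p ∧ ◇p is false.

No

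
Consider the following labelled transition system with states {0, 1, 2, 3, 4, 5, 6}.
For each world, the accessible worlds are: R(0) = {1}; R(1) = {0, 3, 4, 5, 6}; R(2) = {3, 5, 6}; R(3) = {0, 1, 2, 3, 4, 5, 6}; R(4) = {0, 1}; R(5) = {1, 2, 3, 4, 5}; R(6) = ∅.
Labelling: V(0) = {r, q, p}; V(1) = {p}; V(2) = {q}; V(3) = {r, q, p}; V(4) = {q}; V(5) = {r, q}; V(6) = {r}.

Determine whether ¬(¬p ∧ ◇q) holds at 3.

At 3: ¬p ∧ ◇q is false, so ¬(¬p ∧ ◇q) is true.
  At 3: ¬p is false, ◇q is true, so ¬p ∧ ◇q is false.
    At 3: ◇q requires q at some successor in {0, 1, 2, 3, 4, 5, 6}.
      q holds at 0, so ◇q is true at 3.

Yes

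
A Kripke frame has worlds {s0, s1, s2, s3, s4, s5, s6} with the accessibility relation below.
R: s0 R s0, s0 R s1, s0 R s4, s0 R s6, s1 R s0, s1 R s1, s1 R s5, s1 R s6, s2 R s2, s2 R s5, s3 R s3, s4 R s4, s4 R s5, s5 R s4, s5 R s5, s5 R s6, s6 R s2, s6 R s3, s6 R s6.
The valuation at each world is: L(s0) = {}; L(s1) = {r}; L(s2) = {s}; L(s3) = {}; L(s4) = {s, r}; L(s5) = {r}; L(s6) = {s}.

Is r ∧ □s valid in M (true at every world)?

Let φ = r ∧ □s. Evaluate φ at each world:
  s0 (successors {s0, s1, s4, s6}): φ is false.
  s1 (successors {s0, s1, s5, s6}): φ is false.
  s2 (successors {s2, s5}): φ is false.
  s3 (successors {s3}): φ is false.
  s4 (successors {s4, s5}): φ is false.
  s5 (successors {s4, s5, s6}): φ is false.
  s6 (successors {s2, s3, s6}): φ is false.
Detail at s0 (counterexample):
  At s0: r is false, □s is false, so r ∧ □s is false.
    At s0: □s requires s at every successor {s0, s1, s4, s6}.
      s fails at s0, so □s is false at s0.

No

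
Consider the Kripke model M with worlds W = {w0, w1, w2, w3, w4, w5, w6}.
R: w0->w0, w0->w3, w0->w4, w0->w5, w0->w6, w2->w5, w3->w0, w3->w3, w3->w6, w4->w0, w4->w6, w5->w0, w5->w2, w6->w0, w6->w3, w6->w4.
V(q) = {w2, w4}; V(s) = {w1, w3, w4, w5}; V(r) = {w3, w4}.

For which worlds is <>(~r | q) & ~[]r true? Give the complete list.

Let φ = <>(~r | q) & ~[]r. Evaluate φ at each world:
  w0 (successors {w0, w3, w4, w5, w6}): φ is true.
  w1 (successors ∅): φ is false.
  w2 (successors {w5}): φ is true.
  w3 (successors {w0, w3, w6}): φ is true.
  w4 (successors {w0, w6}): φ is true.
  w5 (successors {w0, w2}): φ is true.
  w6 (successors {w0, w3, w4}): φ is true.
For instance, at w0:
  At w0: <>(~r | q) is true, ~[]r is true, so <>(~r | q) & ~[]r is true.
    At w0: <>(~r | q) requires ~r | q at some successor in {w0, w3, w4, w5, w6}.
      ~r | q holds at w0, so <>(~r | q) is true at w0.
    At w0: []r is false, so ~[]r is true.
      At w0: []r requires r at every successor {w0, w3, w4, w5, w6}.
        r fails at w0, so []r is false at w0.
Satisfying worlds: {w0, w2, w3, w4, w5, w6}

w0, w2, w3, w4, w5, w6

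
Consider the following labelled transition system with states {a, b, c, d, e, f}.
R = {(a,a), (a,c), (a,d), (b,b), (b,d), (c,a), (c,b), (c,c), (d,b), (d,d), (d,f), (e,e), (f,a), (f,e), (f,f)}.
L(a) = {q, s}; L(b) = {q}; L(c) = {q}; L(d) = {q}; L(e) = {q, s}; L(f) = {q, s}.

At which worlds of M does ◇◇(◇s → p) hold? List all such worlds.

Let φ = ◇◇(◇s → p). Evaluate φ at each world:
  a (successors {a, c, d}): φ is true.
  b (successors {b, d}): φ is true.
  c (successors {a, b, c}): φ is true.
  d (successors {b, d, f}): φ is true.
  e (successors {e}): φ is false.
  f (successors {a, e, f}): φ is false.
For instance, at d:
  At d: ◇◇(◇s → p) requires ◇(◇s → p) at some successor in {b, d, f}.
    ◇(◇s → p) holds at b, so ◇◇(◇s → p) is true at d.
      At b: ◇(◇s → p) requires ◇s → p at some successor in {b, d}.
        ◇s → p holds at b, so ◇(◇s → p) is true at b.
Satisfying worlds: {a, b, c, d}

a, b, c, d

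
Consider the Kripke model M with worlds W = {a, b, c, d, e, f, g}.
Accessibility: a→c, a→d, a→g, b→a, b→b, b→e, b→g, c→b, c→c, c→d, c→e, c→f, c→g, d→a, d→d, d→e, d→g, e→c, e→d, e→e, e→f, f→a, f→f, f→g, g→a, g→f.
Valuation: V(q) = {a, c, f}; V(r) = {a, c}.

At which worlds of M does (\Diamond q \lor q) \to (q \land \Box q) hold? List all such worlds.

none

Let φ = (\Diamond q \lor q) \to (q \land \Box q). Evaluate φ at each world:
  a (successors {c, d, g}): φ is false.
  b (successors {a, b, e, g}): φ is false.
  c (successors {b, c, d, e, f, g}): φ is false.
  d (successors {a, d, e, g}): φ is false.
  e (successors {c, d, e, f}): φ is false.
  f (successors {a, f, g}): φ is false.
  g (successors {a, f}): φ is false.
For instance, at d:
  At d: \Diamond q \lor q is true, q \land \Box q is false, so (\Diamond q \lor q) \to (q \land \Box q) is false.
    At d: \Diamond q is true, q is false, so \Diamond q \lor q is true.
      At d: \Diamond q requires q at some successor in {a, d, e, g}.
        q holds at a, so \Diamond q is true at d.
    At d: q is false, \Box q is false, so q \land \Box q is false.
      At d: \Box q requires q at every successor {a, d, e, g}.
        q fails at d, so \Box q is false at d.
Satisfying worlds: none.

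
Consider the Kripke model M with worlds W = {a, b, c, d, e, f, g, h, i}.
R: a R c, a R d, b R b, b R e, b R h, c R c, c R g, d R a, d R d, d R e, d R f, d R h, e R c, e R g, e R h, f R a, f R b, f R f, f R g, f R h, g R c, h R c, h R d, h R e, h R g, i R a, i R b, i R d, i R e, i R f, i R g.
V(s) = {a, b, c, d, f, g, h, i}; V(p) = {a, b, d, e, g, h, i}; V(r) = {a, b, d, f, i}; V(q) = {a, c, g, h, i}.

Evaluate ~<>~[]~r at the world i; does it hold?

At i: <>~[]~r is true, so ~<>~[]~r is false.
  At i: <>~[]~r requires ~[]~r at some successor in {a, b, d, e, f, g}.
    ~[]~r holds at a, so <>~[]~r is true at i.
      At a: []~r is false, so ~[]~r is true.

No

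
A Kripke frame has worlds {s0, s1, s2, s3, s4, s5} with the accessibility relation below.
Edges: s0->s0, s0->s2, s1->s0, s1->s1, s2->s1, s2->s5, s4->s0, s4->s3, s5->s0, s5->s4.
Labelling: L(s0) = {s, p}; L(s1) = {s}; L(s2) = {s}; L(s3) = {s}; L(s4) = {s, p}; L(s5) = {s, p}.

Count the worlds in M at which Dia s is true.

5

Let φ = Dia s. Evaluate φ at each world:
  s0 (successors {s0, s2}): φ is true.
  s1 (successors {s0, s1}): φ is true.
  s2 (successors {s1, s5}): φ is true.
  s3 (successors ∅): φ is false.
  s4 (successors {s0, s3}): φ is true.
  s5 (successors {s0, s4}): φ is true.
For instance, at s5:
  At s5: Dia s requires s at some successor in {s0, s4}.
    s holds at s0, so Dia s is true at s5.
Satisfying worlds: {s0, s1, s2, s4, s5}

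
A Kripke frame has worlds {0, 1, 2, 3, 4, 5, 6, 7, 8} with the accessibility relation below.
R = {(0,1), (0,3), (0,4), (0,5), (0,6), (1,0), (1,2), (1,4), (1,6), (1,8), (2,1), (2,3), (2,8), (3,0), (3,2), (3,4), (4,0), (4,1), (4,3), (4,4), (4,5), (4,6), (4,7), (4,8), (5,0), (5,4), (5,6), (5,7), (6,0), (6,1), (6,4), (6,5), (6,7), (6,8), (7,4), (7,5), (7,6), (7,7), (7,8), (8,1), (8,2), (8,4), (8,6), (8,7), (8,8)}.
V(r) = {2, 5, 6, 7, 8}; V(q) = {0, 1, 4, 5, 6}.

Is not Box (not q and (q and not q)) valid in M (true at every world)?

Recall that Box ψ holds at a world iff ψ holds at every accessible world, and Dia ψ holds iff ψ holds at some accessible world.
Let φ = not Box (not q and (q and not q)). Evaluate φ at each world:
  0 (successors {1, 3, 4, 5, 6}): φ is true.
  1 (successors {0, 2, 4, 6, 8}): φ is true.
  2 (successors {1, 3, 8}): φ is true.
  3 (successors {0, 2, 4}): φ is true.
  4 (successors {0, 1, 3, 4, 5, 6, 7, 8}): φ is true.
  5 (successors {0, 4, 6, 7}): φ is true.
  6 (successors {0, 1, 4, 5, 7, 8}): φ is true.
  7 (successors {4, 5, 6, 7, 8}): φ is true.
  8 (successors {1, 2, 4, 6, 7, 8}): φ is true.
For instance, at 4:
  At 4: Box (not q and (q and not q)) is false, so not Box (not q and (q and not q)) is true.
    At 4: Box (not q and (q and not q)) requires not q and (q and not q) at every successor {0, 1, 3, 4, 5, 6, 7, 8}.
      not q and (q and not q) fails at 0, so Box (not q and (q and not q)) is false at 4.

Yes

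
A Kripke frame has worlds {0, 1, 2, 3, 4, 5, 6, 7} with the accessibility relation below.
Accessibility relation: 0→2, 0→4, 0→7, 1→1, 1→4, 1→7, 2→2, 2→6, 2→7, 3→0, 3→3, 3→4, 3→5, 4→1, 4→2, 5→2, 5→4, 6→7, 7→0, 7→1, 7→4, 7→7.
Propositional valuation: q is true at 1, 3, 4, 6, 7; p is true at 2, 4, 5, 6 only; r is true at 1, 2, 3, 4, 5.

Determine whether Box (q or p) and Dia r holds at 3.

No

Recall that Box ψ holds at a world iff ψ holds at every accessible world, and Dia ψ holds iff ψ holds at some accessible world.
At 3: Box (q or p) is false, Dia r is true, so Box (q or p) and Dia r is false.
  At 3: Box (q or p) requires q or p at every successor {0, 3, 4, 5}.
    q or p fails at 0, so Box (q or p) is false at 3.
  At 3: Dia r requires r at some successor in {0, 3, 4, 5}.
    r holds at 3, so Dia r is true at 3.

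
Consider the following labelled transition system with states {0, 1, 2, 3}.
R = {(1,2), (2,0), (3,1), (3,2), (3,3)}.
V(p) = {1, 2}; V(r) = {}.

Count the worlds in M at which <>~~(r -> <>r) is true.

Recall that <>ψ holds at a world iff ψ holds at some accessible world.
Let φ = <>~~(r -> <>r). Evaluate φ at each world:
  0 (successors ∅): φ is false.
  1 (successors {2}): φ is true.
  2 (successors {0}): φ is true.
  3 (successors {1, 2, 3}): φ is true.
For instance, at 3:
  At 3: <>~~(r -> <>r) requires ~~(r -> <>r) at some successor in {1, 2, 3}.
    ~~(r -> <>r) holds at 1, so <>~~(r -> <>r) is true at 3.
      At 1: ~(r -> <>r) is false, so ~~(r -> <>r) is true.
Satisfying worlds: {1, 2, 3}

3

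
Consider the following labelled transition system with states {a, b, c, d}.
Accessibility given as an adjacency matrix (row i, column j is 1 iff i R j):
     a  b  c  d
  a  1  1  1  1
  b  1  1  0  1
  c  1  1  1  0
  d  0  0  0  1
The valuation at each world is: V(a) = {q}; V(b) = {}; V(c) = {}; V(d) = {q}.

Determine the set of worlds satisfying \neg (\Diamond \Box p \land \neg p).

Let φ = \neg (\Diamond \Box p \land \neg p). Evaluate φ at each world:
  a (successors {a, b, c, d}): φ is true.
  b (successors {a, b, d}): φ is true.
  c (successors {a, b, c}): φ is true.
  d (successors {d}): φ is true.
For instance, at a:
  At a: \Diamond \Box p \land \neg p is false, so \neg (\Diamond \Box p \land \neg p) is true.
    At a: \Diamond \Box p is false, \neg p is true, so \Diamond \Box p \land \neg p is false.
      At a: \Diamond \Box p requires \Box p at some successor in {a, b, c, d}.
        At a: \Box p is false.
        At b: \Box p is false.
        At c: \Box p is false.
        At d: \Box p is false.
      So \Diamond \Box p is false at a.
Satisfying worlds: {a, b, c, d}

a, b, c, d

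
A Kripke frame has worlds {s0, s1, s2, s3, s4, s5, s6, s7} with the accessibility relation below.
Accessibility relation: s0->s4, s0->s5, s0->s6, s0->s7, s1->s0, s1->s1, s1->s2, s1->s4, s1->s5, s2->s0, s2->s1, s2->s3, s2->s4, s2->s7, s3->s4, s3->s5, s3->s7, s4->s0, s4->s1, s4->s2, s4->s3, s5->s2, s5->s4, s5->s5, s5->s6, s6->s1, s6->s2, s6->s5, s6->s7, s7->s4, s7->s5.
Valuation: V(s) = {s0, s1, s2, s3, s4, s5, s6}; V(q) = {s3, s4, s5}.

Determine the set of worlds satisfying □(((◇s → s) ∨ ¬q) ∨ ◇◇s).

Recall that □ψ holds at a world iff ψ holds at every accessible world, and ◇ψ holds iff ψ holds at some accessible world.
Let φ = □(((◇s → s) ∨ ¬q) ∨ ◇◇s). Evaluate φ at each world:
  s0 (successors {s4, s5, s6, s7}): φ is true.
  s1 (successors {s0, s1, s2, s4, s5}): φ is true.
  s2 (successors {s0, s1, s3, s4, s7}): φ is true.
  s3 (successors {s4, s5, s7}): φ is true.
  s4 (successors {s0, s1, s2, s3}): φ is true.
  s5 (successors {s2, s4, s5, s6}): φ is true.
  s6 (successors {s1, s2, s5, s7}): φ is true.
  s7 (successors {s4, s5}): φ is true.
For instance, at s0:
  At s0: □(((◇s → s) ∨ ¬q) ∨ ◇◇s) requires ((◇s → s) ∨ ¬q) ∨ ◇◇s at every successor {s4, s5, s6, s7}.
    At s4: ((◇s → s) ∨ ¬q) ∨ ◇◇s is true.
    At s5: ((◇s → s) ∨ ¬q) ∨ ◇◇s is true.
    At s6: ((◇s → s) ∨ ¬q) ∨ ◇◇s is true.
    At s7: ((◇s → s) ∨ ¬q) ∨ ◇◇s is true.
  So □(((◇s → s) ∨ ¬q) ∨ ◇◇s) is true at s0.
Satisfying worlds: {s0, s1, s2, s3, s4, s5, s6, s7}

s0, s1, s2, s3, s4, s5, s6, s7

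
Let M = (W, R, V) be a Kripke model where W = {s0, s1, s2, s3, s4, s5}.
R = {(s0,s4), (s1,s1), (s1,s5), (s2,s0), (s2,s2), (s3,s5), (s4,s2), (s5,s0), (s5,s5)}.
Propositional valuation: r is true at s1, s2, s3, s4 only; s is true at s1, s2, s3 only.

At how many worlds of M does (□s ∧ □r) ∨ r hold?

4

Let φ = (□s ∧ □r) ∨ r. Evaluate φ at each world:
  s0 (successors {s4}): φ is false.
  s1 (successors {s1, s5}): φ is true.
  s2 (successors {s0, s2}): φ is true.
  s3 (successors {s5}): φ is true.
  s4 (successors {s2}): φ is true.
  s5 (successors {s0, s5}): φ is false.
For instance, at s3:
  At s3: □s ∧ □r is false, r is true, so (□s ∧ □r) ∨ r is true.
    At s3: □s is false, □r is false, so □s ∧ □r is false.
      At s3: □s requires s at every successor {s5}.
        s fails at s5, so □s is false at s3.
      At s3: □r requires r at every successor {s5}.
        r fails at s5, so □r is false at s3.
Satisfying worlds: {s1, s2, s3, s4}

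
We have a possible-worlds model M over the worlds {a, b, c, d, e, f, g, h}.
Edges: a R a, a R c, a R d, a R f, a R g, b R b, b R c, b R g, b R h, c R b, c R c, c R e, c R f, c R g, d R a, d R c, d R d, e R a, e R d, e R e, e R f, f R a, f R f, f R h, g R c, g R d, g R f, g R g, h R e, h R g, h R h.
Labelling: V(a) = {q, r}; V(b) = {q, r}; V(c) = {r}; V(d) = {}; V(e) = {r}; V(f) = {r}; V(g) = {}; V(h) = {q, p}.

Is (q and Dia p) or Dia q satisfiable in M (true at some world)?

Let φ = (q and Dia p) or Dia q. Evaluate φ at each world:
  a (successors {a, c, d, f, g}): φ is true.
  b (successors {b, c, g, h}): φ is true.
  c (successors {b, c, e, f, g}): φ is true.
  d (successors {a, c, d}): φ is true.
  e (successors {a, d, e, f}): φ is true.
  f (successors {a, f, h}): φ is true.
  g (successors {c, d, f, g}): φ is false.
  h (successors {e, g, h}): φ is true.
Detail at a (witness):
  At a: q and Dia p is false, Dia q is true, so (q and Dia p) or Dia q is true.
    At a: q is true, Dia p is false, so q and Dia p is false.
      At a: Dia p requires p at some successor in {a, c, d, f, g}.
        At a: p is false.
        At c: p is false.
        At d: p is false.
        At f: p is false.
        At g: p is false.
      So Dia p is false at a.
    At a: Dia q requires q at some successor in {a, c, d, f, g}.
      q holds at a, so Dia q is true at a.

Yes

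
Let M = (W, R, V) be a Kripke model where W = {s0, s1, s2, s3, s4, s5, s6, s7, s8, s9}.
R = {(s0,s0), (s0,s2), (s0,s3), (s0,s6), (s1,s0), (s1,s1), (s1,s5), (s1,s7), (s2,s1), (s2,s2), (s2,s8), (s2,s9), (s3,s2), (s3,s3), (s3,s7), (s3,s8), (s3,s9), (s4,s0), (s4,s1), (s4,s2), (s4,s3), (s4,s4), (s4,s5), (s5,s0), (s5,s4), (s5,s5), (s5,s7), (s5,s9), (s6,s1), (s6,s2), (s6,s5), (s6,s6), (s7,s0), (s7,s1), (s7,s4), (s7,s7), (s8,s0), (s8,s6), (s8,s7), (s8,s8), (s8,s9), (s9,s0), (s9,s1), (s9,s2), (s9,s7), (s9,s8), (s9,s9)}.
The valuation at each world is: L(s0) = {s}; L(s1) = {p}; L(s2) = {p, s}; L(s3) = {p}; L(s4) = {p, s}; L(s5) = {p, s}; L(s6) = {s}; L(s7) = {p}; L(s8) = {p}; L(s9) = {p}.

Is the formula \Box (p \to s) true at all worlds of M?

Let φ = \Box (p \to s). Evaluate φ at each world:
  s0 (successors {s0, s2, s3, s6}): φ is false.
  s1 (successors {s0, s1, s5, s7}): φ is false.
  s2 (successors {s1, s2, s8, s9}): φ is false.
  s3 (successors {s2, s3, s7, s8, s9}): φ is false.
  s4 (successors {s0, s1, s2, s3, s4, s5}): φ is false.
  s5 (successors {s0, s4, s5, s7, s9}): φ is false.
  s6 (successors {s1, s2, s5, s6}): φ is false.
  s7 (successors {s0, s1, s4, s7}): φ is false.
  s8 (successors {s0, s6, s7, s8, s9}): φ is false.
  s9 (successors {s0, s1, s2, s7, s8, s9}): φ is false.
Detail at s0 (counterexample):
  At s0: \Box (p \to s) requires p \to s at every successor {s0, s2, s3, s6}.
    p \to s fails at s3, so \Box (p \to s) is false at s0.

No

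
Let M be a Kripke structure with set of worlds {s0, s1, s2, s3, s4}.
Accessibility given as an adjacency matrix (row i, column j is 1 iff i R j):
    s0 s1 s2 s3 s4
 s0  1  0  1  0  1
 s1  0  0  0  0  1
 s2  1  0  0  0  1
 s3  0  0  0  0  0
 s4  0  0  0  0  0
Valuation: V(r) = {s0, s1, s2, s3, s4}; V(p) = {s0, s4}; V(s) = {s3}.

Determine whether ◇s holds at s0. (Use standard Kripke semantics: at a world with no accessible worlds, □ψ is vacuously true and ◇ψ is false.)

Recall that ◇ψ holds at a world iff ψ holds at some accessible world.
At s0: ◇s requires s at some successor in {s0, s2, s4}.
  At s0: s is false.
  At s2: s is false.
  At s4: s is false.
So ◇s is false at s0.

No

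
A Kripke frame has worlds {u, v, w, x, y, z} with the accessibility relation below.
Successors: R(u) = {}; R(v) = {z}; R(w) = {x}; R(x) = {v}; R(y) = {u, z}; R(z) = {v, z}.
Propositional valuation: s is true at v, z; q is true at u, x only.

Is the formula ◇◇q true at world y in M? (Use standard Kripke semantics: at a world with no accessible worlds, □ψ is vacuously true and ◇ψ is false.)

No

At y: ◇◇q requires ◇q at some successor in {u, z}.
  At u: ◇q is false.
  At z: ◇q is false.
So ◇◇q is false at y.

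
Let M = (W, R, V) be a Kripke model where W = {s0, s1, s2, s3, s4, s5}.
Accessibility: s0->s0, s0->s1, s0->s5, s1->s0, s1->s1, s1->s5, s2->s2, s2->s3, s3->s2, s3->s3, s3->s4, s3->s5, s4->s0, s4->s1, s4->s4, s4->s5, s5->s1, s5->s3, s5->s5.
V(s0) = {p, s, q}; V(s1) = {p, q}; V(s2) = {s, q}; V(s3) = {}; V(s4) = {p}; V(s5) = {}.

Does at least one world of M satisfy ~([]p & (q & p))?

Let φ = ~([]p & (q & p)). Evaluate φ at each world:
  s0 (successors {s0, s1, s5}): φ is true.
  s1 (successors {s0, s1, s5}): φ is true.
  s2 (successors {s2, s3}): φ is true.
  s3 (successors {s2, s3, s4, s5}): φ is true.
  s4 (successors {s0, s1, s4, s5}): φ is true.
  s5 (successors {s1, s3, s5}): φ is true.
Detail at s0 (witness):
  At s0: []p & (q & p) is false, so ~([]p & (q & p)) is true.
    At s0: []p is false, q & p is true, so []p & (q & p) is false.
      At s0: []p requires p at every successor {s0, s1, s5}.
        p fails at s5, so []p is false at s0.

Yes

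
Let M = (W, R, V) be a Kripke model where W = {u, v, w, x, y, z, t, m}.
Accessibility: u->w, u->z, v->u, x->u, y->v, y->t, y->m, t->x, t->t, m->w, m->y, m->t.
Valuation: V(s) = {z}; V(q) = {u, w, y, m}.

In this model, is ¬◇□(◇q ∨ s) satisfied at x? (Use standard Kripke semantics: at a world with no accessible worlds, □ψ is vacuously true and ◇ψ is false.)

Yes

Recall that □ψ holds at a world iff ψ holds at every accessible world, and ◇ψ holds iff ψ holds at some accessible world.
At x: ◇□(◇q ∨ s) is false, so ¬◇□(◇q ∨ s) is true.
  At x: ◇□(◇q ∨ s) requires □(◇q ∨ s) at some successor in {u}.
    At u: □(◇q ∨ s) is false.
  So ◇□(◇q ∨ s) is false at x.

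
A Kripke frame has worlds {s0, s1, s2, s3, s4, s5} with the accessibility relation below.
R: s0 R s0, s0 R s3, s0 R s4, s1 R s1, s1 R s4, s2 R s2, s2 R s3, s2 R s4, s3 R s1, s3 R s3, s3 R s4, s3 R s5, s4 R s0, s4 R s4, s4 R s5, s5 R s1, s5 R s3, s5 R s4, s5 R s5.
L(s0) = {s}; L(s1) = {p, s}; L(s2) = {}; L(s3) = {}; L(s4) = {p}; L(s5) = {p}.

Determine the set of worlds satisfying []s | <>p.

Let φ = []s | <>p. Evaluate φ at each world:
  s0 (successors {s0, s3, s4}): φ is true.
  s1 (successors {s1, s4}): φ is true.
  s2 (successors {s2, s3, s4}): φ is true.
  s3 (successors {s1, s3, s4, s5}): φ is true.
  s4 (successors {s0, s4, s5}): φ is true.
  s5 (successors {s1, s3, s4, s5}): φ is true.
For instance, at s4:
  At s4: []s is false, <>p is true, so []s | <>p is true.
    At s4: []s requires s at every successor {s0, s4, s5}.
      s fails at s4, so []s is false at s4.
    At s4: <>p requires p at some successor in {s0, s4, s5}.
      p holds at s4, so <>p is true at s4.
Satisfying worlds: {s0, s1, s2, s3, s4, s5}

s0, s1, s2, s3, s4, s5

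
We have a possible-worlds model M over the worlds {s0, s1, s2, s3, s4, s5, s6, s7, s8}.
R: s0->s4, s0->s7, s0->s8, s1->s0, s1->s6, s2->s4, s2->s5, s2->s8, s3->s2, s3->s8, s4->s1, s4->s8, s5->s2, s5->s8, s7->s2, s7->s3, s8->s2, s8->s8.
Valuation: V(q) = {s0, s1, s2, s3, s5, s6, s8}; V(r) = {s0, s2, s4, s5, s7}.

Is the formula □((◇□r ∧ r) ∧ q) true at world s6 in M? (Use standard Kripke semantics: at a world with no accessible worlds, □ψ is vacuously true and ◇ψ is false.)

Yes

At s6: no accessible worlds, so □((◇□r ∧ r) ∧ q) holds vacuously.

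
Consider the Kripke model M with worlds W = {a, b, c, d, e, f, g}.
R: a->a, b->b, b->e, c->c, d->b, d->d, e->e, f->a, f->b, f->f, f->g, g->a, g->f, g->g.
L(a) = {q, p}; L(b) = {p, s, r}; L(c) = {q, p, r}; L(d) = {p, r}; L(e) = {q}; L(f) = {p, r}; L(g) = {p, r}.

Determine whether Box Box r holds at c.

Recall that Box ψ holds at a world iff ψ holds at every accessible world, and Dia ψ holds iff ψ holds at some accessible world.
At c: Box Box r requires Box r at every successor {c}.
    At c: Box r requires r at every successor {c}.
      At c: r is true.
    So Box r is true at c.
So Box Box r is true at c.

Yes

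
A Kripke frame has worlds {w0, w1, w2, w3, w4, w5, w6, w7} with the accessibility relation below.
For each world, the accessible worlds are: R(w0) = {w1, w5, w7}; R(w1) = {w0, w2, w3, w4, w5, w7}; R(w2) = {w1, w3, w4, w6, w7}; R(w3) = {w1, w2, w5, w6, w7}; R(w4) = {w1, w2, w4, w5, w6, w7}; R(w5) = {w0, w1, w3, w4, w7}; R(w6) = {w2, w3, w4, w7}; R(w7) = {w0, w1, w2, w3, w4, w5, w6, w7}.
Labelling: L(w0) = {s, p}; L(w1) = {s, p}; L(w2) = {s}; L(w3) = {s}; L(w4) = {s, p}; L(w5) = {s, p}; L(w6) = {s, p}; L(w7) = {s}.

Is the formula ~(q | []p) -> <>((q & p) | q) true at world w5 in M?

No

Recall that []ψ holds at a world iff ψ holds at every accessible world, and <>ψ holds iff ψ holds at some accessible world.
At w5: ~(q | []p) is true, <>((q & p) | q) is false, so ~(q | []p) -> <>((q & p) | q) is false.
  At w5: q | []p is false, so ~(q | []p) is true.
    At w5: q is false, []p is false, so q | []p is false.
      At w5: []p requires p at every successor {w0, w1, w3, w4, w7}.
        p fails at w3, so []p is false at w5.
  At w5: <>((q & p) | q) requires (q & p) | q at some successor in {w0, w1, w3, w4, w7}.
    At w0: (q & p) | q is false.
    At w1: (q & p) | q is false.
    At w3: (q & p) | q is false.
    At w4: (q & p) | q is false.
    At w7: (q & p) | q is false.
  So <>((q & p) | q) is false at w5.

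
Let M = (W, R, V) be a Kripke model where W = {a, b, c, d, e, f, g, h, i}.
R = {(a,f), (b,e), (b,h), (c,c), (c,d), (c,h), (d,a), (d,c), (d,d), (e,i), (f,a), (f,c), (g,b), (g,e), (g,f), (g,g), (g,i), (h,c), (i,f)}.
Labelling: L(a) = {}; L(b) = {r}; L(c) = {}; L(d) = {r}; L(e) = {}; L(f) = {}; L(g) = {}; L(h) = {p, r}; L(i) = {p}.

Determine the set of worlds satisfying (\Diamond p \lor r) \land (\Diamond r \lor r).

b, c, d, g, h

Let φ = (\Diamond p \lor r) \land (\Diamond r \lor r). Evaluate φ at each world:
  a (successors {f}): φ is false.
  b (successors {e, h}): φ is true.
  c (successors {c, d, h}): φ is true.
  d (successors {a, c, d}): φ is true.
  e (successors {i}): φ is false.
  f (successors {a, c}): φ is false.
  g (successors {b, e, f, g, i}): φ is true.
  h (successors {c}): φ is true.
  i (successors {f}): φ is false.
For instance, at c:
  At c: \Diamond p \lor r is true, \Diamond r \lor r is true, so (\Diamond p \lor r) \land (\Diamond r \lor r) is true.
    At c: \Diamond p is true, r is false, so \Diamond p \lor r is true.
      At c: \Diamond p requires p at some successor in {c, d, h}.
        p holds at h, so \Diamond p is true at c.
    At c: \Diamond r is true, r is false, so \Diamond r \lor r is true.
      At c: \Diamond r requires r at some successor in {c, d, h}.
        r holds at d, so \Diamond r is true at c.
Satisfying worlds: {b, c, d, g, h}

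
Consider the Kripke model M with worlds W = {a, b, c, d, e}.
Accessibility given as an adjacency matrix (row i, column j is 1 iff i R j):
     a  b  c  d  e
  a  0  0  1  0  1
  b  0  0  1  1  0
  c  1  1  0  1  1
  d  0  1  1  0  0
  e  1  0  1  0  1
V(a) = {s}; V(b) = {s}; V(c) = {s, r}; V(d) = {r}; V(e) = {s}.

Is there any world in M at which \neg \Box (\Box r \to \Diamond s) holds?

Let φ = \neg \Box (\Box r \to \Diamond s). Evaluate φ at each world:
  a (successors {c, e}): φ is false.
  b (successors {c, d}): φ is false.
  c (successors {a, b, d, e}): φ is false.
  d (successors {b, c}): φ is false.
  e (successors {a, c, e}): φ is false.
For instance, at c:
  At c: \Box (\Box r \to \Diamond s) is true, so \neg \Box (\Box r \to \Diamond s) is false.
    At c: \Box (\Box r \to \Diamond s) requires \Box r \to \Diamond s at every successor {a, b, d, e}.
      At a: \Box r \to \Diamond s is true.
      At b: \Box r \to \Diamond s is true.
      At d: \Box r \to \Diamond s is true.
      At e: \Box r \to \Diamond s is true.
    So \Box (\Box r \to \Diamond s) is true at c.

No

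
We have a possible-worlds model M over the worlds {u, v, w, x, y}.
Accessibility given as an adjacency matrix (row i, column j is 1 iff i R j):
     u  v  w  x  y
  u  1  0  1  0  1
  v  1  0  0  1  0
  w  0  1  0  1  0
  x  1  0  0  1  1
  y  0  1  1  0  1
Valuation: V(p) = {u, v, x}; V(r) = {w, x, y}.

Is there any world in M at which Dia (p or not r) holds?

Yes

Recall that Dia ψ holds at a world iff ψ holds at some accessible world.
Let φ = Dia (p or not r). Evaluate φ at each world:
  u (successors {u, w, y}): φ is true.
  v (successors {u, x}): φ is true.
  w (successors {v, x}): φ is true.
  x (successors {u, x, y}): φ is true.
  y (successors {v, w, y}): φ is true.
Detail at u (witness):
  At u: Dia (p or not r) requires p or not r at some successor in {u, w, y}.
    p or not r holds at u, so Dia (p or not r) is true at u.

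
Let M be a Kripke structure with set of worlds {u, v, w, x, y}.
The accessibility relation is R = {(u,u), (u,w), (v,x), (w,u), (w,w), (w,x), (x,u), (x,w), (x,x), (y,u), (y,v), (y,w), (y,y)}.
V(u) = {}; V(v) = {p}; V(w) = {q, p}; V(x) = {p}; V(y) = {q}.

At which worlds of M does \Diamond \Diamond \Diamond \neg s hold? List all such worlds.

Let φ = \Diamond \Diamond \Diamond \neg s. Evaluate φ at each world:
  u (successors {u, w}): φ is true.
  v (successors {x}): φ is true.
  w (successors {u, w, x}): φ is true.
  x (successors {u, w, x}): φ is true.
  y (successors {u, v, w, y}): φ is true.
For instance, at u:
  At u: \Diamond \Diamond \Diamond \neg s requires \Diamond \Diamond \neg s at some successor in {u, w}.
    \Diamond \Diamond \neg s holds at u, so \Diamond \Diamond \Diamond \neg s is true at u.
      At u: \Diamond \Diamond \neg s requires \Diamond \neg s at some successor in {u, w}.
        \Diamond \neg s holds at u, so \Diamond \Diamond \neg s is true at u.
Satisfying worlds: {u, v, w, x, y}

u, v, w, x, y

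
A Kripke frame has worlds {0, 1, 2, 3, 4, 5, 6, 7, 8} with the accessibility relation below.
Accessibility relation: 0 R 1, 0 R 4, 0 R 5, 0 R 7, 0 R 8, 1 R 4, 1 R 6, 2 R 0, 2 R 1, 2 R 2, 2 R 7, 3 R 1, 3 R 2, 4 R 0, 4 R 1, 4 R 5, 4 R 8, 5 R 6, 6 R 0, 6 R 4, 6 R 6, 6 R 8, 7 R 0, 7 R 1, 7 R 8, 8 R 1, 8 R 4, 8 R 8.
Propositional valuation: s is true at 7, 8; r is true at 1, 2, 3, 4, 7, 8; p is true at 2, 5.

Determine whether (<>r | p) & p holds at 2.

At 2: <>r | p is true, p is true, so (<>r | p) & p is true.
  At 2: <>r is true, p is true, so <>r | p is true.
    At 2: <>r requires r at some successor in {0, 1, 2, 7}.
      r holds at 1, so <>r is true at 2.

Yes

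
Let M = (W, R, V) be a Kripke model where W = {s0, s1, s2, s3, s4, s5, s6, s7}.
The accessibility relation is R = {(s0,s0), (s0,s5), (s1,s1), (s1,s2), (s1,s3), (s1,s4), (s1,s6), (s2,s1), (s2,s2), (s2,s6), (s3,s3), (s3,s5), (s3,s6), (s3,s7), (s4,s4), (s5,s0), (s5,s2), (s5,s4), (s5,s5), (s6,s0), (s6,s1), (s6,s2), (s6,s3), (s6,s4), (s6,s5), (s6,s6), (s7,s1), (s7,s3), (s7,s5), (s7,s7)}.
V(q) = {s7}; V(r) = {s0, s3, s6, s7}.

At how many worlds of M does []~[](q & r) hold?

Let φ = []~[](q & r). Evaluate φ at each world:
  s0 (successors {s0, s5}): φ is true.
  s1 (successors {s1, s2, s3, s4, s6}): φ is true.
  s2 (successors {s1, s2, s6}): φ is true.
  s3 (successors {s3, s5, s6, s7}): φ is true.
  s4 (successors {s4}): φ is true.
  s5 (successors {s0, s2, s4, s5}): φ is true.
  s6 (successors {s0, s1, s2, s3, s4, s5, s6}): φ is true.
  s7 (successors {s1, s3, s5, s7}): φ is true.
For instance, at s0:
  At s0: []~[](q & r) requires ~[](q & r) at every successor {s0, s5}.
      At s0: [](q & r) is false, so ~[](q & r) is true.
      At s5: [](q & r) is false, so ~[](q & r) is true.
  So []~[](q & r) is true at s0.
Satisfying worlds: {s0, s1, s2, s3, s4, s5, s6, s7}

8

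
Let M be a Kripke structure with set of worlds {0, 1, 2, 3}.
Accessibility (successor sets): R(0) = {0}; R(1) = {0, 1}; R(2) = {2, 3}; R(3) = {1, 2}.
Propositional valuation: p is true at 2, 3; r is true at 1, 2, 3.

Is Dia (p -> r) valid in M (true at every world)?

Yes

Let φ = Dia (p -> r). Evaluate φ at each world:
  0 (successors {0}): φ is true.
  1 (successors {0, 1}): φ is true.
  2 (successors {2, 3}): φ is true.
  3 (successors {1, 2}): φ is true.
For instance, at 2:
  At 2: Dia (p -> r) requires p -> r at some successor in {2, 3}.
    p -> r holds at 2, so Dia (p -> r) is true at 2.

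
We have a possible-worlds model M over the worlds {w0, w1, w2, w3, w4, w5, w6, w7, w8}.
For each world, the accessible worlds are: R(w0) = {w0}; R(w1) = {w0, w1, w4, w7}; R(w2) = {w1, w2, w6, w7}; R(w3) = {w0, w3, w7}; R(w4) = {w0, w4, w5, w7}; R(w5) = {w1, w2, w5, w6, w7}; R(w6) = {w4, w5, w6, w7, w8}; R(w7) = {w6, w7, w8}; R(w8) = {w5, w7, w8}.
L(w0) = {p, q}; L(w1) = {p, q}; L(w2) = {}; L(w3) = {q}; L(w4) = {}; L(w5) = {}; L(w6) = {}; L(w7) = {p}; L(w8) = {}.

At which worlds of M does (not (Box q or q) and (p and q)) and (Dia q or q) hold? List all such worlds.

Let φ = (not (Box q or q) and (p and q)) and (Dia q or q). Evaluate φ at each world:
  w0 (successors {w0}): φ is false.
  w1 (successors {w0, w1, w4, w7}): φ is false.
  w2 (successors {w1, w2, w6, w7}): φ is false.
  w3 (successors {w0, w3, w7}): φ is false.
  w4 (successors {w0, w4, w5, w7}): φ is false.
  w5 (successors {w1, w2, w5, w6, w7}): φ is false.
  w6 (successors {w4, w5, w6, w7, w8}): φ is false.
  w7 (successors {w6, w7, w8}): φ is false.
  w8 (successors {w5, w7, w8}): φ is false.
For instance, at w7:
  At w7: not (Box q or q) and (p and q) is false, Dia q or q is false, so (not (Box q or q) and (p and q)) and (Dia q or q) is false.
    At w7: not (Box q or q) is true, p and q is false, so not (Box q or q) and (p and q) is false.
      At w7: Box q or q is false, so not (Box q or q) is true.
    At w7: Dia q is false, q is false, so Dia q or q is false.
      At w7: Dia q requires q at some successor in {w6, w7, w8}.
        At w6: q is false.
        At w7: q is false.
        At w8: q is false.
      So Dia q is false at w7.
Satisfying worlds: none.

none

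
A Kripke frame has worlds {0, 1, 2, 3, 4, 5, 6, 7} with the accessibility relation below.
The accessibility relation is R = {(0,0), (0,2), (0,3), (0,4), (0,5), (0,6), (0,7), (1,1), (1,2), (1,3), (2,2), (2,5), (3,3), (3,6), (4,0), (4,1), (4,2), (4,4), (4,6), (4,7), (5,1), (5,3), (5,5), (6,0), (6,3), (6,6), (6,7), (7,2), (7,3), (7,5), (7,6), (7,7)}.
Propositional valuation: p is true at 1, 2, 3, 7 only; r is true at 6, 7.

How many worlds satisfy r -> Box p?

Let φ = r -> Box p. Evaluate φ at each world:
  0 (successors {0, 2, 3, 4, 5, 6, 7}): φ is true.
  1 (successors {1, 2, 3}): φ is true.
  2 (successors {2, 5}): φ is true.
  3 (successors {3, 6}): φ is true.
  4 (successors {0, 1, 2, 4, 6, 7}): φ is true.
  5 (successors {1, 3, 5}): φ is true.
  6 (successors {0, 3, 6, 7}): φ is false.
  7 (successors {2, 3, 5, 6, 7}): φ is false.
For instance, at 6:
  At 6: r is true, Box p is false, so r -> Box p is false.
    At 6: Box p requires p at every successor {0, 3, 6, 7}.
      p fails at 0, so Box p is false at 6.
Satisfying worlds: {0, 1, 2, 3, 4, 5}

6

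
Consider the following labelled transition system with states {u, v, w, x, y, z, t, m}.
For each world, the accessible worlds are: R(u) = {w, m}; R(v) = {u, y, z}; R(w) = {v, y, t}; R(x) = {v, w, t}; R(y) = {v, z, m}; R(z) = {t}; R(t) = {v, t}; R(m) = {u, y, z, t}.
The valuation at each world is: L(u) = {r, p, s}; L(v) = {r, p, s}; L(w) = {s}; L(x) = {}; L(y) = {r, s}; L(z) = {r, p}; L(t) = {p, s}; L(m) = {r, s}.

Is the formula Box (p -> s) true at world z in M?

Yes

Recall that Box ψ holds at a world iff ψ holds at every accessible world, and Dia ψ holds iff ψ holds at some accessible world.
At z: Box (p -> s) requires p -> s at every successor {t}.
  At t: p -> s is true.
So Box (p -> s) is true at z.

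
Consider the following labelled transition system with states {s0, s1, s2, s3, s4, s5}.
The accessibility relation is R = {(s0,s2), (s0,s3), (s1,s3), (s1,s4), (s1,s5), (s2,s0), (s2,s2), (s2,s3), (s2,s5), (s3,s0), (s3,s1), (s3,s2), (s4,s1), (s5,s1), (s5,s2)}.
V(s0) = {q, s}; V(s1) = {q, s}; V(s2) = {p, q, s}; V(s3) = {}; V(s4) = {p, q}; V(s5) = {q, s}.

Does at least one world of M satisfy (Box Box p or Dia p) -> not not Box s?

Yes

Let φ = (Box Box p or Dia p) -> not not Box s. Evaluate φ at each world:
  s0 (successors {s2, s3}): φ is false.
  s1 (successors {s3, s4, s5}): φ is false.
  s2 (successors {s0, s2, s3, s5}): φ is false.
  s3 (successors {s0, s1, s2}): φ is true.
  s4 (successors {s1}): φ is true.
  s5 (successors {s1, s2}): φ is true.
Detail at s3 (witness):
  At s3: Box Box p or Dia p is true, not not Box s is true, so (Box Box p or Dia p) -> not not Box s is true.
    At s3: Box Box p is false, Dia p is true, so Box Box p or Dia p is true.
      At s3: Box Box p requires Box p at every successor {s0, s1, s2}.
        Box p fails at s0, so Box Box p is false at s3.
      At s3: Dia p requires p at some successor in {s0, s1, s2}.
        p holds at s2, so Dia p is true at s3.
    At s3: not Box s is false, so not not Box s is true.
      At s3: Box s is true, so not Box s is false.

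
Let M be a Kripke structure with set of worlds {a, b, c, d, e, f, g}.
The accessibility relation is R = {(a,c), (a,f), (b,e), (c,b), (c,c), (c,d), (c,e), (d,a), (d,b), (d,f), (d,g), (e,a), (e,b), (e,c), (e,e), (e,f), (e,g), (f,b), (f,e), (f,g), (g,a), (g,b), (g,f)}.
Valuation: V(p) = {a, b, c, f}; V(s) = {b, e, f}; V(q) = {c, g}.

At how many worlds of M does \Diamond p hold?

6

Let φ = \Diamond p. Evaluate φ at each world:
  a (successors {c, f}): φ is true.
  b (successors {e}): φ is false.
  c (successors {b, c, d, e}): φ is true.
  d (successors {a, b, f, g}): φ is true.
  e (successors {a, b, c, e, f, g}): φ is true.
  f (successors {b, e, g}): φ is true.
  g (successors {a, b, f}): φ is true.
For instance, at a:
  At a: \Diamond p requires p at some successor in {c, f}.
    p holds at c, so \Diamond p is true at a.
Satisfying worlds: {a, c, d, e, f, g}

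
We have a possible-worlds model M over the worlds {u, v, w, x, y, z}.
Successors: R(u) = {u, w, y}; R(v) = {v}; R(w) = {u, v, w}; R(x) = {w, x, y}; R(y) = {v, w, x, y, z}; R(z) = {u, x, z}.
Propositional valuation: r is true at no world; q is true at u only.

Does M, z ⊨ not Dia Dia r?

Yes

At z: Dia Dia r is false, so not Dia Dia r is true.
  At z: Dia Dia r requires Dia r at some successor in {u, x, z}.
    At u: Dia r is false.
    At x: Dia r is false.
    At z: Dia r is false.
  So Dia Dia r is false at z.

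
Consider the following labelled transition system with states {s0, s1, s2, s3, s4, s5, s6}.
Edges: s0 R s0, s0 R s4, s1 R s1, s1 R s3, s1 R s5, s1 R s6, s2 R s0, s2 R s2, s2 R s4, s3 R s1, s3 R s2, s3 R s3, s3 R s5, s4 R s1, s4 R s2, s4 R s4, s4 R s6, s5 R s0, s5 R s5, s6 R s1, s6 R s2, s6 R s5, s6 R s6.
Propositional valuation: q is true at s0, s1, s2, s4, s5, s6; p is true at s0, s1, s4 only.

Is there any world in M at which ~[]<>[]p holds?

Yes

Recall that []ψ holds at a world iff ψ holds at every accessible world, and <>ψ holds iff ψ holds at some accessible world.
Let φ = ~[]<>[]p. Evaluate φ at each world:
  s0 (successors {s0, s4}): φ is true.
  s1 (successors {s1, s3, s5, s6}): φ is true.
  s2 (successors {s0, s2, s4}): φ is true.
  s3 (successors {s1, s2, s3, s5}): φ is true.
  s4 (successors {s1, s2, s4, s6}): φ is true.
  s5 (successors {s0, s5}): φ is false.
  s6 (successors {s1, s2, s5, s6}): φ is true.
Detail at s0 (witness):
  At s0: []<>[]p is false, so ~[]<>[]p is true.
    At s0: []<>[]p requires <>[]p at every successor {s0, s4}.
      <>[]p fails at s4, so []<>[]p is false at s0.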